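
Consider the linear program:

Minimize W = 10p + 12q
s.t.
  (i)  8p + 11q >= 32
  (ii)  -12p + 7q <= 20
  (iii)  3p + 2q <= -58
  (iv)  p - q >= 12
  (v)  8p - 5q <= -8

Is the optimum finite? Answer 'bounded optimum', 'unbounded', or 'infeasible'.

infeasible

The boundaries p - q = 12 and 8p - 5q = -8 meet at (-68/3, -104/3), but that point violates 8p + 11q ≥ 32. Every candidate vertex is excluded by some other constraint, so the feasible region is empty.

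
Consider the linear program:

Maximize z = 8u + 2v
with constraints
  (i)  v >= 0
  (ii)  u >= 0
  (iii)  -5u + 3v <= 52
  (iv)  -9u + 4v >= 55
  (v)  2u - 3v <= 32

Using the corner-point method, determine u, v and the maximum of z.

Corner points and z = 8u + 2v:
  (0, 52/3) → z = 104/3
  (0, 55/4) → z = 55/2
  (43/7, 193/7) → z = 730/7

At the optimal vertex, -5u + 3v = 52 and -9u + 4v = 55.
Solving simultaneously gives u = 43/7, v = 193/7.

u = 43/7, v = 193/7, maximum z = 730/7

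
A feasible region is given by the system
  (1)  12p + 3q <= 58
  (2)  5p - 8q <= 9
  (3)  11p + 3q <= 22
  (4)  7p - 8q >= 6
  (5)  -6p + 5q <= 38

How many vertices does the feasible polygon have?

The feasible vertices (each the meet of two boundaries and inside every other half-plane) are:
  (203/103, 11/103)
  (-3/2, -33/16)
  (194/109, 88/109)

3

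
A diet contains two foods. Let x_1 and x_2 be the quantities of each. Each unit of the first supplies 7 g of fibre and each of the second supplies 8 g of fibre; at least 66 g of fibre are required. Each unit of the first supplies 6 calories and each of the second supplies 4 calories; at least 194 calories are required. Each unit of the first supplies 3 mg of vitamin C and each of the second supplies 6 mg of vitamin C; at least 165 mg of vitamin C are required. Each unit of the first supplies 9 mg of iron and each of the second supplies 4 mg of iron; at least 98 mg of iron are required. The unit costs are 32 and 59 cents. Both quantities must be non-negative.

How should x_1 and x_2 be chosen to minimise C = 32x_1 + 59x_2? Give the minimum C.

x_1 = 21, x_2 = 17, minimum C = 1675

The feasible region is unbounded (it extends along (0, 1), (1, 0)), but C strictly increases along every unbounded feasible direction, so there is no improving ray and the minimum is attained at a vertex.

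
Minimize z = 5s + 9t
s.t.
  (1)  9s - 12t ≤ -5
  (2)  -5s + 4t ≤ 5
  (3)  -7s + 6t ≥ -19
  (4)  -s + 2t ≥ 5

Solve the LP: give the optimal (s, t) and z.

Extreme points and z = 5s + 9t:
  (43/5, 103/15) → z = 524/5
  (25/3, 20/3) → z = 305/3
  (5/3, 10/3) → z = 115/3
The feasible region is unbounded (it extends along (6, 7), (4, 5)), but z strictly increases along every unbounded feasible direction, so there is no improving ray and the minimum is attained at a vertex.

s = 5/3, t = 10/3, minimum z = 115/3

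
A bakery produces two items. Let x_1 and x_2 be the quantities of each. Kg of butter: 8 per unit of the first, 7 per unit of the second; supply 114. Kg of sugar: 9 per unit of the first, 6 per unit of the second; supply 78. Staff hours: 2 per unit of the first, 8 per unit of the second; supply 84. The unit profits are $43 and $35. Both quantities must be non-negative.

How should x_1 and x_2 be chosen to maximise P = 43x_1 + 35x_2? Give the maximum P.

Vertices and P = 43x_1 + 35x_2:
  (0, 0) → P = 0
  (0, 21/2) → P = 735/2
  (26/3, 0) → P = 1118/3
  (2, 10) → P = 436

The optimum lies where 9x_1 + 6x_2 = 78 and 2x_1 + 8x_2 = 84.
Solving simultaneously gives x_1 = 2, x_2 = 10.

x_1 = 2, x_2 = 10, maximum P = 436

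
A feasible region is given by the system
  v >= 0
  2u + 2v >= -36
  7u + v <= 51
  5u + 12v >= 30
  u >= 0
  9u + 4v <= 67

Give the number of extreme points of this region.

Intersecting each pair of boundary lines and keeping only the points that satisfy every inequality leaves:
  (51/7, 0)
  (6, 0)
  (137/19, 10/19)
  (0, 5/2)
  (0, 67/4)

5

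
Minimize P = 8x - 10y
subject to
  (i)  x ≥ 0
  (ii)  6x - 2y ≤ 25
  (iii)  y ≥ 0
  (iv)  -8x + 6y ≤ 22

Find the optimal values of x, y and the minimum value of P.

x = 97/10, y = 83/5, minimum P = -442/5

Vertices and P = 8x - 10y:
  (0, 0) → P = 0
  (0, 11/3) → P = -110/3
  (25/6, 0) → P = 100/3
  (97/10, 83/5) → P = -442/5

The binding constraints are 6x - 2y = 25 and -8x + 6y = 22.
Solving simultaneously gives x = 97/10, y = 83/5.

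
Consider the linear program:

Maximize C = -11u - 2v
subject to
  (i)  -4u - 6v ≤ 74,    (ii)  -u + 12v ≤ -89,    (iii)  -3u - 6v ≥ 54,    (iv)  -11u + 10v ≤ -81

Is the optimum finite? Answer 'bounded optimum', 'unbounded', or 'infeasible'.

bounded optimum

Feasible corners and C = -11u - 2v:
  (-127/53, -569/53) → C = 2535/53
  (-9/16, -279/32) → C = 189/8
The feasible region has finitely many vertices and no improving ray; the maximum is 2535/53 at (-127/53, -569/53).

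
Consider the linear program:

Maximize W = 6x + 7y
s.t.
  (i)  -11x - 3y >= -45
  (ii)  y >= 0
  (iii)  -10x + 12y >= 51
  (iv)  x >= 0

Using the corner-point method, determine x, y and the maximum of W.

Extreme points and W = 6x + 7y:
  (43/18, 337/54) → W = 3133/54
  (0, 15) → W = 105
  (0, 17/4) → W = 119/4

At the optimal vertex, -11x - 3y = -45 and x = 0.
Solving simultaneously gives x = 0, y = 15.

x = 0, y = 15, maximum W = 105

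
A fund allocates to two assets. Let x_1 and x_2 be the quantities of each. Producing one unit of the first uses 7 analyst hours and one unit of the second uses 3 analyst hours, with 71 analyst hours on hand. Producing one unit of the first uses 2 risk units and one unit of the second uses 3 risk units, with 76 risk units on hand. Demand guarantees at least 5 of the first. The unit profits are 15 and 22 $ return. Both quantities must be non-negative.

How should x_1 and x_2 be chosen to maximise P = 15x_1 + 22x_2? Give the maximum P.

Corner points and P = 15x_1 + 22x_2:
  (71/7, 0) → P = 1065/7
  (5, 0) → P = 75
  (5, 12) → P = 339

x_1 = 5, x_2 = 12, maximum P = 339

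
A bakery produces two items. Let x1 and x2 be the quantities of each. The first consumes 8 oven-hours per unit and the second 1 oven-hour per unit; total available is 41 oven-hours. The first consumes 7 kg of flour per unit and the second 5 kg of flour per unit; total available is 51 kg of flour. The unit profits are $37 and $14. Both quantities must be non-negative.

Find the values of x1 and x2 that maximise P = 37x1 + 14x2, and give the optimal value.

The binding constraints are 8x1 + x2 = 41 and 7x1 + 5x2 = 51.
Solving simultaneously gives x1 = 14/3, x2 = 11/3.

x1 = 14/3, x2 = 11/3, maximum P = 224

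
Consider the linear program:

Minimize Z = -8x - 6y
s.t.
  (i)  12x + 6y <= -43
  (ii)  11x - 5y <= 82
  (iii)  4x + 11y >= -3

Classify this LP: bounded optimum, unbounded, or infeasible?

unbounded

From the feasible point (-455/108, 34/27), moving in the direction (-6, 12) keeps every constraint satisfied while Z decreases without bound.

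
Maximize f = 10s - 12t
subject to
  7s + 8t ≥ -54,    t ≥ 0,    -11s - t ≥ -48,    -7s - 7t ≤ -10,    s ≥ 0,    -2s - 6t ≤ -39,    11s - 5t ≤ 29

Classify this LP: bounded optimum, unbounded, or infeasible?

Vertices and f = 10s - 12t:
  (0, 48) → f = -576
  (249/64, 333/64) → f = -753/32
  (0, 13/2) → f = -78
The feasible region has finitely many vertices and no improving ray; the maximum is -753/32 at (249/64, 333/64).

bounded optimum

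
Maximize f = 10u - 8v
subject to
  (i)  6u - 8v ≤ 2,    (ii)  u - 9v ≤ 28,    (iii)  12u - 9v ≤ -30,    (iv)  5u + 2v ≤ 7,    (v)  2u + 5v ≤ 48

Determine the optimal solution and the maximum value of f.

u = -58/11, v = -122/33, maximum f = -764/33

Feasible corners and f = 10u - 8v:
  (-58/11, -122/33) → f = -764/33
  (1/23, 78/23) → f = -614/23
  (-61/21, 226/21) → f = -806/7
The feasible region is unbounded (it extends along (-9, -1), (-5, 2)), but f strictly decreases along every unbounded feasible direction, so there is no improving ray and the maximum is attained at a vertex.

At the optimal vertex, u - 9v = 28 and 12u - 9v = -30.
Solving simultaneously gives u = -58/11, v = -122/33.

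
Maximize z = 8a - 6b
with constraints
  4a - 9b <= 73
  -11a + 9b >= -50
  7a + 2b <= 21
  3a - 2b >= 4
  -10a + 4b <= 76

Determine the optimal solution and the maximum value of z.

At the optimal vertex, -11a + 9b = -50 and 7a + 2b = 21.
Solving simultaneously gives a = 17/5, b = -7/5.

a = 17/5, b = -7/5, maximum z = 178/5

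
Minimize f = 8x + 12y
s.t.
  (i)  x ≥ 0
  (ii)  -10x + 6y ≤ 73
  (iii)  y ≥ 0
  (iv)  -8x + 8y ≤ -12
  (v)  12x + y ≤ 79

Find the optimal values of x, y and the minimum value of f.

x = 3/2, y = 0, minimum f = 12

Corner points and f = 8x + 12y:
  (3/2, 0) → f = 12
  (79/12, 0) → f = 158/3
  (161/26, 61/13) → f = 1376/13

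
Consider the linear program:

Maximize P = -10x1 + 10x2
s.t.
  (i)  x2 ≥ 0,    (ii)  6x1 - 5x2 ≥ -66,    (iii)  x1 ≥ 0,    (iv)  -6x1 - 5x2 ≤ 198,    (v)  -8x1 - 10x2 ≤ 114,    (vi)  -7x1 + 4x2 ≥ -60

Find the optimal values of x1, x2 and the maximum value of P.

The optimum lies where 6x1 - 5x2 = -66 and -7x1 + 4x2 = -60.
Solving simultaneously gives x1 = 564/11, x2 = 822/11.

x1 = 564/11, x2 = 822/11, maximum P = 2580/11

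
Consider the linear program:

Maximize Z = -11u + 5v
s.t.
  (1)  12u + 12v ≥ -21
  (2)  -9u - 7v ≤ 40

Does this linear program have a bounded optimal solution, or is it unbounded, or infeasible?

From the feasible point (-111/8, 97/8), moving in the direction (-7, 9) keeps every constraint satisfied while Z increases without bound.

unbounded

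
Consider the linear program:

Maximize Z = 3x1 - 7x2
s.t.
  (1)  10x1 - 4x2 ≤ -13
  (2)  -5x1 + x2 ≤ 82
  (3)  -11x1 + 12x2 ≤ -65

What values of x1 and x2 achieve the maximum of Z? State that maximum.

Vertices and Z = 3x1 - 7x2:
  (-63/2, -151/2) → Z = 434
  (-104/19, -793/76) → Z = 4303/76
  (-1049/49, -1227/49) → Z = 5442/49

At the optimal vertex, 10x1 - 4x2 = -13 and -5x1 + x2 = 82.
Solving simultaneously gives x1 = -63/2, x2 = -151/2.

x1 = -63/2, x2 = -151/2, maximum Z = 434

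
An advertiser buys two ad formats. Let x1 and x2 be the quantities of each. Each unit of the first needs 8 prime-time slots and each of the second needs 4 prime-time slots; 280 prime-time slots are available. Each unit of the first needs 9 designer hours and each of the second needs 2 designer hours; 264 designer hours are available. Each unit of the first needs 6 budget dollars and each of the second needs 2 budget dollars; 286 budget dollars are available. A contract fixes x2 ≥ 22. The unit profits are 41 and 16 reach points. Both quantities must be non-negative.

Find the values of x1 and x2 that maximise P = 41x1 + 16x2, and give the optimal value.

x1 = 24, x2 = 22, maximum P = 1336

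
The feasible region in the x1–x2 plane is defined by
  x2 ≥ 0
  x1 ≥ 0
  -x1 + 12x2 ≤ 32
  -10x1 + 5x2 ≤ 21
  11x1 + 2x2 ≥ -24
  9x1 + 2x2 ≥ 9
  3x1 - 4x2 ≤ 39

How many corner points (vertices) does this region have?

4

Intersecting each pair of boundary lines and keeping only the points that satisfy every inequality leaves:
  (1, 0)
  (13, 0)
  (2/5, 27/10)
  (149/8, 135/32)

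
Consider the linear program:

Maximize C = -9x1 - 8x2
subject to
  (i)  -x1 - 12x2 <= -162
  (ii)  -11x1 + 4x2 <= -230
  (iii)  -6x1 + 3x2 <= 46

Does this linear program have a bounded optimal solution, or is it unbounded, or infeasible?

bounded optimum

Feasible corners and C = -9x1 - 8x2:
  (426/17, 194/17) → C = -5386/17
  (874/9, 1886/9) → C = -22954/9
The feasible region has finitely many vertices and no improving ray; the maximum is -5386/17 at (426/17, 194/17).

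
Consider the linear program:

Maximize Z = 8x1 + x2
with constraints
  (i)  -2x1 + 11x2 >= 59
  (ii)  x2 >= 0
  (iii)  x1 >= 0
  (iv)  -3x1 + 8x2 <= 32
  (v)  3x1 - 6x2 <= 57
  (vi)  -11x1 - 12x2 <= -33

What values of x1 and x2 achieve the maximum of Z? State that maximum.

Corner points and Z = 8x1 + x2:
  (120/17, 113/17) → Z = 1073/17
  (327/7, 97/7) → Z = 2713/7
  (108, 89/2) → Z = 1817/2

The optimum lies where -3x1 + 8x2 = 32 and 3x1 - 6x2 = 57.
Solving simultaneously gives x1 = 108, x2 = 89/2.

x1 = 108, x2 = 89/2, maximum Z = 1817/2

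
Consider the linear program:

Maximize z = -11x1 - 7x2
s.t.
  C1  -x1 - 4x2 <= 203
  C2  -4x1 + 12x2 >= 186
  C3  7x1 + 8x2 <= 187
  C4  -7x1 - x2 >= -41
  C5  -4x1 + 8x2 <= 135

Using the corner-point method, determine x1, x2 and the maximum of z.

x1 = -33/4, x2 = 51/4, maximum z = 3/2

Feasible corners and z = -11x1 - 7x2:
  (153/44, 733/44) → z = -3407/22
  (-33/4, 51/4) → z = 3/2
  (193/60, 1109/60) → z = -4943/30

At the optimal vertex, -4x1 + 12x2 = 186 and -4x1 + 8x2 = 135.
Solving simultaneously gives x1 = -33/4, x2 = 51/4.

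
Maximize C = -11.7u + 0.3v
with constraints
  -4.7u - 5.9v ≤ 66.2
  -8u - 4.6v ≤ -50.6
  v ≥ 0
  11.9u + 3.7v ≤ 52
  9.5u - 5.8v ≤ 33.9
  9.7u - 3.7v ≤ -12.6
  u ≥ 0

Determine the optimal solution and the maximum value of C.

u = 0, v = 520/37, maximum C = 156/37

Extreme points and C = -11.7u + 0.3v:
  (6463/3711, 29581/3711) → C = -111238/6185
  (0, 11) → C = 33/10
  (197/108, 32717/3996) → C = -125777/6660
  (0, 520/37) → C = 156/37

The binding constraints are 11.9u + 3.7v = 52 and u = 0.
Solving simultaneously gives u = 0, v = 520/37.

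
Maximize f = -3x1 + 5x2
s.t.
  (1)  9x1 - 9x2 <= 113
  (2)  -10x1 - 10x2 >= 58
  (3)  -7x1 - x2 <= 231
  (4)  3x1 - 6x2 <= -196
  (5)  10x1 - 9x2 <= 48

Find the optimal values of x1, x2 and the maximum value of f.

x1 = -563/15, x2 = 476/15, maximum f = 4069/15

Corner points and f = -3x1 + 5x2:
  (-563/15, 476/15) → f = 4069/15
  (-1154/45, 893/45) → f = 7927/45
  (-1582/45, 679/45) → f = 8141/45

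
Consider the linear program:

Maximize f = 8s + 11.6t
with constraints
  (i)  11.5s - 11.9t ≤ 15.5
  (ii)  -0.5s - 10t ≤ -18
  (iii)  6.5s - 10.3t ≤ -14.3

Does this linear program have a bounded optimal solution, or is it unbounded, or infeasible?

unbounded

From the feasible point (5497/685, 884/137), moving in the direction (11.9, 11.5) keeps every constraint satisfied while f increases without bound.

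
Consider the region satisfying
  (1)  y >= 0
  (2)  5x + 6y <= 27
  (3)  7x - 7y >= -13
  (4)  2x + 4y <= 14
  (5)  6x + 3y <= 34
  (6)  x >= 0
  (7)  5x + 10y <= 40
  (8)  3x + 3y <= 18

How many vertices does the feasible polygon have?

5

Pairwise boundary intersections that survive every other constraint:
  (27/5, 0)
  (0, 0)
  (3, 2)
  (23/21, 62/21)
  (0, 13/7)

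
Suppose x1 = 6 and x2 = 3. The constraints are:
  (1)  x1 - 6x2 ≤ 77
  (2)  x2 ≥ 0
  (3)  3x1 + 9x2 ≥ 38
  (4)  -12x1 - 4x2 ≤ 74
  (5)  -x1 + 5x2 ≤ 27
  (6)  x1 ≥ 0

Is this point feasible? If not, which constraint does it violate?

(1): -12 ≤ 77 ✓
(2): 3 ≥ 0 ✓
(3): 45 ≥ 38 ✓
(4): -84 ≤ 74 ✓
(5): 9 ≤ 27 ✓
(6): 6 ≥ 0 ✓

feasible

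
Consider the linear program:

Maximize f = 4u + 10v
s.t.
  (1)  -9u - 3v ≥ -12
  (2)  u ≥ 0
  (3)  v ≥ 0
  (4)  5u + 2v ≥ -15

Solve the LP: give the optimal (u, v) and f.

u = 0, v = 4, maximum f = 40

Corner points and f = 4u + 10v:
  (0, 4) → f = 40
  (4/3, 0) → f = 16/3
  (0, 0) → f = 0

The binding constraints are -9u - 3v = -12 and u = 0.
Solving simultaneously gives u = 0, v = 4.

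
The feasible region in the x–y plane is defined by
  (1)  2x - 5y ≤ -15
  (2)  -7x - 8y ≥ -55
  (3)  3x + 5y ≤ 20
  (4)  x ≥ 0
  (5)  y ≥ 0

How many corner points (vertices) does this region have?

The feasible vertices (each the meet of two boundaries and inside every other half-plane) are:
  (1, 17/5)
  (0, 3)
  (0, 4)

3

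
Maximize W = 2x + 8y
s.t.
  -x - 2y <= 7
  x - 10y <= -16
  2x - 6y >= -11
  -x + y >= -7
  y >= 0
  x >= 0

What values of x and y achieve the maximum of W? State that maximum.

x = 53/4, y = 25/4, maximum W = 153/2

Vertices and W = 2x + 8y:
  (86/9, 23/9) → W = 356/9
  (0, 8/5) → W = 64/5
  (53/4, 25/4) → W = 153/2
  (0, 11/6) → W = 44/3

At the optimal vertex, 2x - 6y = -11 and -x + y = -7.
Solving simultaneously gives x = 53/4, y = 25/4.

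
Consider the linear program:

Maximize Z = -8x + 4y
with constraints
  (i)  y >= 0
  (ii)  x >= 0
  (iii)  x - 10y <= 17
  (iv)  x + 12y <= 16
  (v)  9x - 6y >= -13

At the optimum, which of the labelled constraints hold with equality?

(ii) and (iv)

Extreme points and Z = -8x + 4y:
  (0, 0) → Z = 0
  (16, 0) → Z = -128
  (0, 4/3) → Z = 16/3

The maximum is at (0, 4/3). Substituting into each constraint, equality holds for (ii) and (iv); the remaining constraints have slack.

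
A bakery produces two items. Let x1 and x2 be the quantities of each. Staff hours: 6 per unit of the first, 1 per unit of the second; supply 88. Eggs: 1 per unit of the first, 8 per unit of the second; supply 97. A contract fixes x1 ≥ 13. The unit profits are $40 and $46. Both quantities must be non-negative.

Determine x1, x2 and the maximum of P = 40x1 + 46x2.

Extreme points and P = 40x1 + 46x2:
  (44/3, 0) → P = 1760/3
  (13, 0) → P = 520
  (13, 10) → P = 980

x1 = 13, x2 = 10, maximum P = 980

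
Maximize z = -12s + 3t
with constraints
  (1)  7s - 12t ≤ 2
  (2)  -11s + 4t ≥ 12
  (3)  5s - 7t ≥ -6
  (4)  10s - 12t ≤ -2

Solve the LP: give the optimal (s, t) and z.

The optimum lies where 7s - 12t = 2 and 5s - 7t = -6.
Solving simultaneously gives s = -86/11, t = -52/11.

s = -86/11, t = -52/11, maximum z = 876/11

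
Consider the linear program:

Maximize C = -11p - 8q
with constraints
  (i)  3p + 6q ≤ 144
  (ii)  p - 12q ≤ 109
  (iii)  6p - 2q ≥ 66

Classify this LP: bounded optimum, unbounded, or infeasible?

bounded optimum

Corner points and C = -11p - 8q:
  (397/7, -61/14) → C = -589
  (114/7, 111/7) → C = -306
  (41/5, -42/5) → C = -23
The feasible region has finitely many vertices and no improving ray; the maximum is -23 at (41/5, -42/5).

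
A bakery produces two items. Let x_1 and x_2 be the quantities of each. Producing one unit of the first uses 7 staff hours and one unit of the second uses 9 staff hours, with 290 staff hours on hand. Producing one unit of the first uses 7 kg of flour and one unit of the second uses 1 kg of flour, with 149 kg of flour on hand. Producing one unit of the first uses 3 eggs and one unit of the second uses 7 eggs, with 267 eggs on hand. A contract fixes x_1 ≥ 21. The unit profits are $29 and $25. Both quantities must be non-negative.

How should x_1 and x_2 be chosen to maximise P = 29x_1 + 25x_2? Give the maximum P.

x_1 = 21, x_2 = 2, maximum P = 659

Corner points and P = 29x_1 + 25x_2:
  (149/7, 0) → P = 4321/7
  (21, 0) → P = 609
  (21, 2) → P = 659

At the optimal vertex, 7x_1 + x_2 = 149 and x_1 = 21.
Solving simultaneously gives x_1 = 21, x_2 = 2.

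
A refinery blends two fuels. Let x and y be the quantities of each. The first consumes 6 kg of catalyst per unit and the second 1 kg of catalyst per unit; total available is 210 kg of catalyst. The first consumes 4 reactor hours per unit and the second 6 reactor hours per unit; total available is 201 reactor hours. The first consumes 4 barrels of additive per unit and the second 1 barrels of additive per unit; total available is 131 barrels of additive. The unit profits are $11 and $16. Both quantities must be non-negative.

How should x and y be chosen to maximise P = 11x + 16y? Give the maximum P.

Corner points and P = 11x + 16y:
  (0, 0) → P = 0
  (0, 67/2) → P = 536
  (131/4, 0) → P = 1441/4
  (117/4, 14) → P = 2183/4

The optimum lies where 4x + 6y = 201 and 4x + y = 131.
Solving simultaneously gives x = 117/4, y = 14.

x = 117/4, y = 14, maximum P = 2183/4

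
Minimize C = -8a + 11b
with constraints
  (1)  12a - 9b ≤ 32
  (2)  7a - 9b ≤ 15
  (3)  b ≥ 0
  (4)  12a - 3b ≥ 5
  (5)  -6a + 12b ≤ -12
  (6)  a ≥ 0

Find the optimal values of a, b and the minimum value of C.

a = 15/7, b = 0, minimum C = -120/7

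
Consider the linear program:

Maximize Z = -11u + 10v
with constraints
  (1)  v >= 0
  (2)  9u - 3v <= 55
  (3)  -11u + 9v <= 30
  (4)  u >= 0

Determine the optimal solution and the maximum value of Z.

u = 195/16, v = 875/48, maximum Z = 2315/48

Corner points and Z = -11u + 10v:
  (55/9, 0) → Z = -605/9
  (0, 0) → Z = 0
  (195/16, 875/48) → Z = 2315/48
  (0, 10/3) → Z = 100/3

The binding constraints are 9u - 3v = 55 and -11u + 9v = 30.
Solving simultaneously gives u = 195/16, v = 875/48.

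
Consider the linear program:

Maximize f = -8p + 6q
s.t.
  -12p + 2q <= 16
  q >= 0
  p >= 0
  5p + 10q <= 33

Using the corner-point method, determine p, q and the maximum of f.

Vertices and f = -8p + 6q:
  (0, 0) → f = 0
  (33/5, 0) → f = -264/5
  (0, 33/10) → f = 99/5

The binding constraints are p = 0 and 5p + 10q = 33.
Solving simultaneously gives p = 0, q = 33/10.

p = 0, q = 33/10, maximum f = 99/5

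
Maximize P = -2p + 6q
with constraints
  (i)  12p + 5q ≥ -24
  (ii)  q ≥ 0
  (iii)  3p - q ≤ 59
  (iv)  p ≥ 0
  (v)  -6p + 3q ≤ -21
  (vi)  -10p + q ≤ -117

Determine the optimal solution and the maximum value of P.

Extreme points and P = -2p + 6q:
  (59/3, 0) → P = -118/3
  (117/10, 0) → P = -117/5
  (52, 97) → P = 478
  (55/4, 41/2) → P = 191/2

p = 52, q = 97, maximum P = 478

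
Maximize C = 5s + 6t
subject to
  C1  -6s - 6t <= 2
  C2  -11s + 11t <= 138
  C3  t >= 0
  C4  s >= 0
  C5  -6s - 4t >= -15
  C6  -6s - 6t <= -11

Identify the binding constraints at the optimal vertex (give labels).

Vertices and C = 5s + 6t:
  (5/2, 0) → C = 25/2
  (11/6, 0) → C = 55/6
  (0, 15/4) → C = 45/2
  (0, 11/6) → C = 11

The maximum is at (0, 15/4). Substituting into each constraint, equality holds for C4 and C5; the remaining constraints have slack.

C4 and C5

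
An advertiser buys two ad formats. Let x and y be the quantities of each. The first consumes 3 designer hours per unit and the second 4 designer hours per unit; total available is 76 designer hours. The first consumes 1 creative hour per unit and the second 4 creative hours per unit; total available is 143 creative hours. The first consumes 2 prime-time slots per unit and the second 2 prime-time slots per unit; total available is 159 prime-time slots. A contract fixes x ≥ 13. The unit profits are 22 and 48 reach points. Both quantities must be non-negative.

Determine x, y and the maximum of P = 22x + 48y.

x = 13, y = 37/4, maximum P = 730

At the optimal vertex, 3x + 4y = 76 and x = 13.
Solving simultaneously gives x = 13, y = 37/4.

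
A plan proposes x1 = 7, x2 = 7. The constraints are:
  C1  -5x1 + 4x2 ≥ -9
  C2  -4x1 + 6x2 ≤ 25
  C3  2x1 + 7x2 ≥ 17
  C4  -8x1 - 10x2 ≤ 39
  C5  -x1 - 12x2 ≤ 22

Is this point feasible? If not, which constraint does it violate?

C1: -7 ≥ -9 ✓
C2: 14 ≤ 25 ✓
C3: 63 ≥ 17 ✓
C4: -126 ≤ 39 ✓
C5: -91 ≤ 22 ✓

feasible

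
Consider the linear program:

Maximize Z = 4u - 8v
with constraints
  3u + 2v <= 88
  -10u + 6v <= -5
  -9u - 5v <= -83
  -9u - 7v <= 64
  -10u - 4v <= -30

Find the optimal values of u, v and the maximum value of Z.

Corner points and Z = 4u - 8v:
  (269/19, 865/38) → Z = -2384/19
  (248, -328) → Z = 3616
  (523/104, 785/104) → Z = -1047/26
  (901/18, -147/2) → Z = 7094/9

At the optimal vertex, 3u + 2v = 88 and -9u - 7v = 64.
Solving simultaneously gives u = 248, v = -328.

u = 248, v = -328, maximum Z = 3616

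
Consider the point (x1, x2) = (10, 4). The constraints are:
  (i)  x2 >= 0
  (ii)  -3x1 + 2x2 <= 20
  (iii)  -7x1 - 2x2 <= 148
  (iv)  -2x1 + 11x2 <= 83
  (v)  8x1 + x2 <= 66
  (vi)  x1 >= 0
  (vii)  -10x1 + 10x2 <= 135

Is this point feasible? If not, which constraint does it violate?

not feasible — violates (v)

Constraint (v): 8x1 + x2 = 84, which is not ≤ 66. All other constraints are satisfied.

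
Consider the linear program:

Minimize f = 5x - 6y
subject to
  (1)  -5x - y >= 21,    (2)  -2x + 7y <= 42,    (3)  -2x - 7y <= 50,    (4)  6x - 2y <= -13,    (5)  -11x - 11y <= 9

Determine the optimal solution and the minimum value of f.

x = -175/33, y = 148/33, minimum f = -1763/33

Vertices and f = 5x - 6y:
  (-189/37, 168/37) → f = -1953/37
  (-111/22, 93/22) → f = -1113/22
  (-175/33, 148/33) → f = -1763/33

The binding constraints are -2x + 7y = 42 and -11x - 11y = 9.
Solving simultaneously gives x = -175/33, y = 148/33.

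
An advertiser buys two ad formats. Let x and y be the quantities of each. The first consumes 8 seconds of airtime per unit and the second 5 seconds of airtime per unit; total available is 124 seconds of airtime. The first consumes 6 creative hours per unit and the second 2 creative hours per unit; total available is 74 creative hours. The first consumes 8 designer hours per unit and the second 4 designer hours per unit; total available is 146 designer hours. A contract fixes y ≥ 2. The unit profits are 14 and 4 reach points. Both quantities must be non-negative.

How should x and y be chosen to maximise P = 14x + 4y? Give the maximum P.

At the optimal vertex, 6x + 2y = 74 and y = 2.
Solving simultaneously gives x = 35/3, y = 2.

x = 35/3, y = 2, maximum P = 514/3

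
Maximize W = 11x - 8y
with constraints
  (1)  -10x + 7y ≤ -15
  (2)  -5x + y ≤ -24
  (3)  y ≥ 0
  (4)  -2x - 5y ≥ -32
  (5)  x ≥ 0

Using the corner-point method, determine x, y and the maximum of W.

x = 16, y = 0, maximum W = 176

At the optimal vertex, y = 0 and -2x - 5y = -32.
Solving simultaneously gives x = 16, y = 0.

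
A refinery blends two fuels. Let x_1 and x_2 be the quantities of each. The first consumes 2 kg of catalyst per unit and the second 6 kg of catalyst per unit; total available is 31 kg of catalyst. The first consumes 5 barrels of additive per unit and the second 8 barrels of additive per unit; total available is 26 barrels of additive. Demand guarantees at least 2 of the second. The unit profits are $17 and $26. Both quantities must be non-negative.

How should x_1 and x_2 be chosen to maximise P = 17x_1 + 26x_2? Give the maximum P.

Feasible corners and P = 17x_1 + 26x_2:
  (0, 13/4) → P = 169/2
  (0, 2) → P = 52
  (2, 2) → P = 86

x_1 = 2, x_2 = 2, maximum P = 86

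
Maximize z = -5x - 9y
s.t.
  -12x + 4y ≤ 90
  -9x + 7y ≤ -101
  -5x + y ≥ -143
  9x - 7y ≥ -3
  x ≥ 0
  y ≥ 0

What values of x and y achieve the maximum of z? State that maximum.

Vertices and z = -5x - 9y:
  (450/13, 391/13) → z = -5769/13
  (101/9, 0) → z = -505/9
  (143/5, 0) → z = -143

The optimum lies where -9x + 7y = -101 and y = 0.
Solving simultaneously gives x = 101/9, y = 0.

x = 101/9, y = 0, maximum z = -505/9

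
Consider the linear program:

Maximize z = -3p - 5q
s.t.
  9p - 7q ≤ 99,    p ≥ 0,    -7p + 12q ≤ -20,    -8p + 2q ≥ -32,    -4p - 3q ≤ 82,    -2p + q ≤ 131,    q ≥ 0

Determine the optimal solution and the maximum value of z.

Vertices and z = -3p - 5q:
  (172/41, 32/41) → z = -676/41
  (20/7, 0) → z = -60/7
  (4, 0) → z = -12

The optimum lies where -7p + 12q = -20 and q = 0.
Solving simultaneously gives p = 20/7, q = 0.

p = 20/7, q = 0, maximum z = -60/7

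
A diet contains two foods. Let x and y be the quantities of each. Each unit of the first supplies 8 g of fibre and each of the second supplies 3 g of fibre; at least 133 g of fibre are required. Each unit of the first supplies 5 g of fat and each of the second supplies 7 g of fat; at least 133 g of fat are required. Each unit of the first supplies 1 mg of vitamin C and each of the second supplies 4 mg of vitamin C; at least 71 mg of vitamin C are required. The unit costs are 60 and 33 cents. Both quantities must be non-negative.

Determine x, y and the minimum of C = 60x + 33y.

x = 11, y = 15, minimum C = 1155

Corner points and C = 60x + 33y:
  (0, 133/3) → C = 1463
  (71, 0) → C = 4260
  (11, 15) → C = 1155
The feasible region is unbounded (it extends along (0, 1), (1, 0)), but C strictly increases along every unbounded feasible direction, so there is no improving ray and the minimum is attained at a vertex.

At the optimal vertex, 8x + 3y = 133 and x + 4y = 71.
Solving simultaneously gives x = 11, y = 15.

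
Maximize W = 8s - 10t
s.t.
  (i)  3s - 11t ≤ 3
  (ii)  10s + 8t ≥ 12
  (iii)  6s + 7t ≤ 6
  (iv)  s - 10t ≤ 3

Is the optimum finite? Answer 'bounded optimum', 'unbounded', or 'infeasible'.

infeasible

The boundaries 3s - 11t = 3 and 10s + 8t = 12 meet at (78/67, 3/67), but that point violates 6s + 7t ≤ 6. Every candidate vertex is excluded by some other constraint, so the feasible region is empty.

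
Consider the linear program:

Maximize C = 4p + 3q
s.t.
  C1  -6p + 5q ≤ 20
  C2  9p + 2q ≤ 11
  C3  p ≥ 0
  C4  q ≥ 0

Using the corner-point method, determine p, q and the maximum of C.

Feasible corners and C = 4p + 3q:
  (5/19, 82/19) → C = 14
  (0, 4) → C = 12
  (11/9, 0) → C = 44/9
  (0, 0) → C = 0

At the optimal vertex, -6p + 5q = 20 and 9p + 2q = 11.
Solving simultaneously gives p = 5/19, q = 82/19.

p = 5/19, q = 82/19, maximum C = 14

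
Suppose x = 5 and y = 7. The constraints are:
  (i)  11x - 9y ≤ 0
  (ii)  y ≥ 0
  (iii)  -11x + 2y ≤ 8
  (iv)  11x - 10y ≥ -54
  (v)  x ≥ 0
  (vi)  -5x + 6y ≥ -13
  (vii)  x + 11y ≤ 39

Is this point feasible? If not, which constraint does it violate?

Constraint (vii): x + 11y = 82, which is not ≤ 39. All other constraints are satisfied.

not feasible — violates (vii)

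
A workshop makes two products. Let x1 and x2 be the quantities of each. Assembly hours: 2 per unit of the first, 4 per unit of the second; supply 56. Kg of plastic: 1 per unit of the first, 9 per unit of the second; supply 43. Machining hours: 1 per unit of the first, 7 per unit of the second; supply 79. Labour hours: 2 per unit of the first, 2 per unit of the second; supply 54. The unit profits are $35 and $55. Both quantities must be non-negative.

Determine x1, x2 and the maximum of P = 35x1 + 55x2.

The optimum lies where 2x1 + 4x2 = 56 and 2x1 + 2x2 = 54.
Solving simultaneously gives x1 = 26, x2 = 1.

x1 = 26, x2 = 1, maximum P = 965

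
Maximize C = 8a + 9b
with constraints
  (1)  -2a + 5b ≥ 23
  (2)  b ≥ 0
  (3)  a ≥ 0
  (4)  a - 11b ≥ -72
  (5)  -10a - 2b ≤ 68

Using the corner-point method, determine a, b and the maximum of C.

Feasible corners and C = 8a + 9b:
  (0, 23/5) → C = 207/5
  (107/17, 121/17) → C = 1945/17
  (0, 72/11) → C = 648/11

The optimum lies where -2a + 5b = 23 and a - 11b = -72.
Solving simultaneously gives a = 107/17, b = 121/17.

a = 107/17, b = 121/17, maximum C = 1945/17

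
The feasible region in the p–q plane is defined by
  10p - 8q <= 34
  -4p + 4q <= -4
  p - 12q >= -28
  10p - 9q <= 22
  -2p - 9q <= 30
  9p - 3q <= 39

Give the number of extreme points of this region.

4

Of the 15 pairwise boundary intersections, those satisfying every inequality are:
  (40/11, 29/11)
  (-21/11, -32/11)
  (172/37, 302/111)
  (-2/3, -86/27)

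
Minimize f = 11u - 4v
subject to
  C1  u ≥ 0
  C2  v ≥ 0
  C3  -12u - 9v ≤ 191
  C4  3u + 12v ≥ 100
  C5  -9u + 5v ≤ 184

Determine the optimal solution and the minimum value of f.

Extreme points and f = 11u - 4v:
  (0, 25/3) → f = -100/3
  (0, 184/5) → f = -736/5
  (100/3, 0) → f = 1100/3
The feasible region is unbounded (it extends along (5, 9), (1, 0)), but f strictly increases along every unbounded feasible direction, so there is no improving ray and the minimum is attained at a vertex.

u = 0, v = 184/5, minimum f = -736/5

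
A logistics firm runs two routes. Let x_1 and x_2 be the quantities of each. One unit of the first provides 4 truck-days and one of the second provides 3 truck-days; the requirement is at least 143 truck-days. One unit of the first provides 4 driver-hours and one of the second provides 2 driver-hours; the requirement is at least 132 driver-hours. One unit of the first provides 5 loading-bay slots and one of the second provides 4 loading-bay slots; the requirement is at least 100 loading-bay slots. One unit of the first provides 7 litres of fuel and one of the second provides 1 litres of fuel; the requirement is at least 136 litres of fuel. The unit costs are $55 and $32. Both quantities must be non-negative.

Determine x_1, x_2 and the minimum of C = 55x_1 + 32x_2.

x_1 = 55/2, x_2 = 11, minimum C = 3729/2

Feasible corners and C = 55x_1 + 32x_2:
  (0, 136) → C = 4352
  (143/4, 0) → C = 7865/4
  (55/2, 11) → C = 3729/2
  (14, 38) → C = 1986
The feasible region is unbounded (it extends along (0, 1), (1, 0)), but C strictly increases along every unbounded feasible direction, so there is no improving ray and the minimum is attained at a vertex.

The binding constraints are 4x_1 + 3x_2 = 143 and 4x_1 + 2x_2 = 132.
Solving simultaneously gives x_1 = 55/2, x_2 = 11.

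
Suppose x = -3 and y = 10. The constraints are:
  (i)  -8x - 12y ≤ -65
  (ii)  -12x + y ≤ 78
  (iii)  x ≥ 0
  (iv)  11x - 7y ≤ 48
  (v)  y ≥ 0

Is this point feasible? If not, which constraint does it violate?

not feasible — violates (iii)

Constraint (iii): x = -3, which is not ≥ 0. All other constraints are satisfied.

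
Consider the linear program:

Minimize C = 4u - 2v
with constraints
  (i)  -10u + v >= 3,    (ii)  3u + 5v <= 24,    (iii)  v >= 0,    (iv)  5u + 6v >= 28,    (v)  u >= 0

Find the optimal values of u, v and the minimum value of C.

Extreme points and C = 4u - 2v:
  (9/53, 249/53) → C = -462/53
  (2/13, 59/13) → C = -110/13
  (0, 24/5) → C = -48/5
  (0, 14/3) → C = -28/3

u = 0, v = 24/5, minimum C = -48/5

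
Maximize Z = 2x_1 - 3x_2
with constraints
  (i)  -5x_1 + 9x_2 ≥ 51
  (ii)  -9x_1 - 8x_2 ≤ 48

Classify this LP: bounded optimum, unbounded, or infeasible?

From the feasible point (-840/121, 219/121), moving in the direction (9, 5) keeps every constraint satisfied while Z increases without bound.

unbounded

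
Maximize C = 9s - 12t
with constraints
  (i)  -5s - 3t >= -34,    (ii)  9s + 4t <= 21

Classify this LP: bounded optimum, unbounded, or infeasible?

From the feasible point (-73/7, 201/7), moving in the direction (4, -9) keeps every constraint satisfied while C increases without bound.

unbounded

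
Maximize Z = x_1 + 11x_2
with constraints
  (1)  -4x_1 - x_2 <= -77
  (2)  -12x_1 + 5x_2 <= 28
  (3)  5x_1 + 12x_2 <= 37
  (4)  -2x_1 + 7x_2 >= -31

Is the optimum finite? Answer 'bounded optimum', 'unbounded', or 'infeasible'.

infeasible

The boundaries -4x_1 - x_2 = -77 and -12x_1 + 5x_2 = 28 meet at (357/32, 259/8), but that point violates 5x_1 + 12x_2 ≤ 37. Every candidate vertex is excluded by some other constraint, so the feasible region is empty.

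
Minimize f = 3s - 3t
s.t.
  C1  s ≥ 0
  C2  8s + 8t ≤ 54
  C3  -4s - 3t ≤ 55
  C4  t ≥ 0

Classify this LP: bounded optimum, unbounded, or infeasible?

Feasible corners and f = 3s - 3t:
  (0, 27/4) → f = -81/4
  (0, 0) → f = 0
  (27/4, 0) → f = 81/4
The feasible region has finitely many vertices and no improving ray; the minimum is -81/4 at (0, 27/4).

bounded optimum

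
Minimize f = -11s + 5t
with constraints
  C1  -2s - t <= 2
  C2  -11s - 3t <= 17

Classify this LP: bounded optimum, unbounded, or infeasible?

unbounded

From the feasible point (-11/5, 12/5), moving in the direction (1, -2) keeps every constraint satisfied while f decreases without bound.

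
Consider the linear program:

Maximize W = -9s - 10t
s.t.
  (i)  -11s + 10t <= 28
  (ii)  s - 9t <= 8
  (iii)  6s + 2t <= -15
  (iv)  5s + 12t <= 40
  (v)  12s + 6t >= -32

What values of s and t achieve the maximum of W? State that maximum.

s = -13/6, t = -1, maximum W = 59/2

Feasible corners and W = -9s - 10t:
  (-103/41, 3/82) → W = 912/41
  (-244/93, -8/93) → W = 2276/93
  (-13/6, -1) → W = 59/2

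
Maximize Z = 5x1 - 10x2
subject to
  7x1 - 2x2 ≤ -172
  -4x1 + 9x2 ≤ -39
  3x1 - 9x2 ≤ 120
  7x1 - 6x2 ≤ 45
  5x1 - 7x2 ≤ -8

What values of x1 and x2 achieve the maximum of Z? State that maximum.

Extreme points and Z = 5x1 - 10x2:
  (-1626/55, -961/55) → Z = 296/11
  (-396/13, -268/13) → Z = 700/13
  (-81, -121/3) → Z = -5/3
  (-38, -26) → Z = 70

x1 = -38, x2 = -26, maximum Z = 70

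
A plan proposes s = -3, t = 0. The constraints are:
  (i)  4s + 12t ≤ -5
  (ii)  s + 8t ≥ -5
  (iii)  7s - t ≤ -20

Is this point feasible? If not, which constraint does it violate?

(i): -12 ≤ -5 ✓
(ii): -3 ≥ -5 ✓
(iii): -21 ≤ -20 ✓

feasible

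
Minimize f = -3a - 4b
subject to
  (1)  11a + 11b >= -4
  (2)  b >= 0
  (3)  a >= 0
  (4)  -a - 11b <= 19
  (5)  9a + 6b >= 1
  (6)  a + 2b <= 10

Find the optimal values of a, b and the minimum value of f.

a = 10, b = 0, minimum f = -30

Extreme points and f = -3a - 4b:
  (1/9, 0) → f = -1/3
  (10, 0) → f = -30
  (0, 1/6) → f = -2/3
  (0, 5) → f = -20

At the optimal vertex, b = 0 and a + 2b = 10.
Solving simultaneously gives a = 10, b = 0.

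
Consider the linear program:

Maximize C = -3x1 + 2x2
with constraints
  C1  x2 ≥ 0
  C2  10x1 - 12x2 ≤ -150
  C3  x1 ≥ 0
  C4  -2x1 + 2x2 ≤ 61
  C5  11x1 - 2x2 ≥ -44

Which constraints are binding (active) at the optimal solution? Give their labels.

C4 and C5

Vertices and C = -3x1 + 2x2:
  (0, 25/2) → C = 25
  (0, 22) → C = 44
  (17/9, 583/18) → C = 532/9
The feasible region is unbounded (it extends along (6, 5), (1, 1)), but C strictly decreases along every unbounded feasible direction, so there is no improving ray and the maximum is attained at a vertex.

The maximum is at (17/9, 583/18). Substituting into each constraint, equality holds for C4 and C5; the remaining constraints have slack.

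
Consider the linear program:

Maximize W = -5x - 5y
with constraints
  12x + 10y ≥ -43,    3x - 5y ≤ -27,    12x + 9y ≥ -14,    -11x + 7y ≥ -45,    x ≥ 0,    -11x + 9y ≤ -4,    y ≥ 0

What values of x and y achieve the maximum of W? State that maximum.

Vertices and W = -5x - 5y:
  (207/17, 216/17) → W = -2115/17
  (263/28, 309/28) → W = -715/7
  (377/22, 41/2) → W = -2070/11

The optimum lies where 3x - 5y = -27 and -11x + 9y = -4.
Solving simultaneously gives x = 263/28, y = 309/28.

x = 263/28, y = 309/28, maximum W = -715/7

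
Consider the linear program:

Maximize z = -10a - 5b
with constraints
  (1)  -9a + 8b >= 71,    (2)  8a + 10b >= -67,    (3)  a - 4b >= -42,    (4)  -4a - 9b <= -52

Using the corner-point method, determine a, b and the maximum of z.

Feasible corners and z = -10a - 5b:
  (13/7, 307/28) → z = -2055/28
  (-223/113, 752/113) → z = -1530/113
  (-34/5, 44/5) → z = 24

The optimum lies where a - 4b = -42 and -4a - 9b = -52.
Solving simultaneously gives a = -34/5, b = 44/5.

a = -34/5, b = 44/5, maximum z = 24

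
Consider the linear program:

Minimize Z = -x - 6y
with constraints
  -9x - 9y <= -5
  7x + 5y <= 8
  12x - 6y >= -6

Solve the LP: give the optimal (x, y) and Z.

x = 3/17, y = 23/17, minimum Z = -141/17

Corner points and Z = -x - 6y:
  (47/18, -37/18) → Z = 175/18
  (-4/27, 19/27) → Z = -110/27
  (3/17, 23/17) → Z = -141/17

The binding constraints are 7x + 5y = 8 and 12x - 6y = -6.
Solving simultaneously gives x = 3/17, y = 23/17.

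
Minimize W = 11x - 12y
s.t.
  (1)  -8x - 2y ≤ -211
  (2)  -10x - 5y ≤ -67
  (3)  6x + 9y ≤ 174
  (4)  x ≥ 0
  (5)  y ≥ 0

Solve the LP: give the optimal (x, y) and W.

x = 517/20, y = 21/10, minimum W = 5183/20

Corner points and W = 11x - 12y:
  (517/20, 21/10) → W = 5183/20
  (211/8, 0) → W = 2321/8
  (29, 0) → W = 319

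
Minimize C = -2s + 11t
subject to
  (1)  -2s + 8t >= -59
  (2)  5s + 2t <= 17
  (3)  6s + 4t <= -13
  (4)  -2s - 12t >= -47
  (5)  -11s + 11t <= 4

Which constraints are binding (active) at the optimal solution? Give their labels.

Corner points and C = -2s + 11t:
  (33/14, -95/14) → C = -1111/14
  (-227/22, -219/22) → C = -1955/22
  (-159/110, -119/110) → C = -991/110

The minimum is at (-227/22, -219/22). Substituting into each constraint, equality holds for (1) and (5); the remaining constraints have slack.

(1) and (5)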